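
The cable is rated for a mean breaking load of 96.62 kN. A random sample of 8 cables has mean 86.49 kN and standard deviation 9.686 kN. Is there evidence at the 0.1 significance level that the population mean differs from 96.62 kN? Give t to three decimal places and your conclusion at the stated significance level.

t = -2.958; reject H0

H0: μ = 96.62; H1: μ ≠ 96.62 (one-sample t-test, two-sided).
t = (x̄ − μ₀)/(s/√n) = (86.49 − 96.62)/(9.686/√8) = -2.958
df = n − 1 = 7
Two-sided p-value ≈ 0.021
Since p ≈ 0.021 < α = 0.1, reject H0; the evidence is statistically significant.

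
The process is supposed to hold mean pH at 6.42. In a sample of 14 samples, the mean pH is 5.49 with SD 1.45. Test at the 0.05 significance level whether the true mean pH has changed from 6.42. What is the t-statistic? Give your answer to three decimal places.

-2.400

H0: μ = 6.42; H1: μ ≠ 6.42 (one-sample t-test, two-sided).
t = (x̄ − μ₀)/(s/√n) = (5.49 − 6.42)/(1.45/√14) = -2.400
df = n − 1 = 13
Two-sided p-value ≈ 0.032
Since p ≈ 0.032 < α = 0.05, reject H0; the evidence is statistically significant.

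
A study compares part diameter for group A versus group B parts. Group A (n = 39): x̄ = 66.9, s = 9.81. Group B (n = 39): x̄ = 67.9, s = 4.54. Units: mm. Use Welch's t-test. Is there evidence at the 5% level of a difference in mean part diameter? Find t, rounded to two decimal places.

-0.58

Let group 1 = group A, group 2 = group B. H0: μ_1 = μ_2; H1: μ_1 ≠ μ_2 (Welch's two-sample t-test, two-sided).
t = (x̄_1 − x̄_2)/√(s_1²/n_1 + s_2²/n_2) = (66.9 − 67.9)/√(9.81²/39 + 4.54²/39) = -0.58
Welch–Satterthwaite df ≈ 53.56
Two-sided p-value ≈ 0.5659
Since p ≈ 0.5659 > α = 0.05, fail to reject H0; the data do not provide sufficient evidence against H0.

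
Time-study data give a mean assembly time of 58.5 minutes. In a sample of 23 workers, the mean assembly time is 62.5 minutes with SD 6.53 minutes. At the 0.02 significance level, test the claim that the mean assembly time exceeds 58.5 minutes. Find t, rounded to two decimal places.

2.94

H0: μ = 58.5; H1: μ > 58.5 (one-sample t-test, right-tailed).
t = (x̄ − μ₀)/(s/√n) = (62.5 − 58.5)/(6.53/√23) = 2.94
df = n − 1 = 22
p-value = P(T ≥ 2.94) ≈ 0.0038
Since p ≈ 0.0038 < α = 0.02, reject H0; the data support H1.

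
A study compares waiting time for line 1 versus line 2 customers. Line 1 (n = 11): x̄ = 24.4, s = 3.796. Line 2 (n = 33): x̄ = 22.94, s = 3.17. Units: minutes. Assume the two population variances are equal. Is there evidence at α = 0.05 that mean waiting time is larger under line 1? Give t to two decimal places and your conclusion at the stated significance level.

t = 1.26; fail to reject H0

Let group 1 = line 1, group 2 = line 2. H0: μ_1 = μ_2; H1: μ_1 > μ_2 (two-sample pooled-variance t-test, right-tailed).
s_p² = [(11−1)·3.796² + (33−1)·3.17²]/(11+33−2) = 11.0872
t = (24.4 − 22.94)/√[11.0872·(1/11 + 1/33)] = 1.26
df = n₁ + n₂ − 2 = 42
p-value = P(T ≥ 1.26) ≈ 0.1074
Since p ≈ 0.1074 > α = 0.05, fail to reject H0; the data do not provide sufficient evidence against H0.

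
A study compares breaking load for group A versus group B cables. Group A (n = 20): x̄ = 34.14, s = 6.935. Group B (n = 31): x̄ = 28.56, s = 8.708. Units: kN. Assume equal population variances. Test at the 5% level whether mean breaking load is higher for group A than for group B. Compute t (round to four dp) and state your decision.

Let group 1 = group A, group 2 = group B. H0: μ_1 = μ_2; H1: μ_1 > μ_2 (two-sample pooled-variance t-test, right-tailed).
s_p² = [(20−1)·6.935² + (31−1)·8.708²]/(20+31−2) = 65.0749
t = (34.14 − 28.56)/√[65.0749·(1/20 + 1/31)] = 2.4118
df = n₁ + n₂ − 2 = 49
p-value = P(T ≥ 2.4118) ≈ 0.010
Since p ≈ 0.010 < α = 0.05, reject H0; the data support H1.

t = 2.4118; reject H0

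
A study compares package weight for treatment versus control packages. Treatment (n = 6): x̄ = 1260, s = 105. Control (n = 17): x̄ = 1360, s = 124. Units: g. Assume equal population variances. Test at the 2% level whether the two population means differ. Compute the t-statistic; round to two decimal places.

Let group 1 = treatment, group 2 = control. H0: μ_1 = μ_2; H1: μ_1 ≠ μ_2 (two-sample pooled-variance t-test, two-sided).
s_p² = [(6−1)·105² + (17−1)·124²]/(6+17−2) = 14340
t = (1260 − 1360)/√[14340·(1/6 + 1/17)] = -1.76
df = n₁ + n₂ − 2 = 21
Two-sided p-value ≈ 0.0932
Since p ≈ 0.0932 > α = 0.02, fail to reject H0; the evidence is not statistically significant.

-1.76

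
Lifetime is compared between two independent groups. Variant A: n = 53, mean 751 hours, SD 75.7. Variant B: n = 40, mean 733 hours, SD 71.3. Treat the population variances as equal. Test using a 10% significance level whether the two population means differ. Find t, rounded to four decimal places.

1.1638

Let group 1 = variant A, group 2 = variant B. H0: μ_1 = μ_2; H1: μ_1 ≠ μ_2 (two-sample pooled-variance t-test, two-sided).
s_p² = [(53−1)·75.7² + (40−1)·71.3²]/(53+40−2) = 5453.29
t = (751 − 733)/√[5453.29·(1/53 + 1/40)] = 1.1638
df = n₁ + n₂ − 2 = 91
Two-sided p-value ≈ 0.2476
Since p ≈ 0.2476 > α = 0.1, fail to reject H0; the evidence is not statistically significant.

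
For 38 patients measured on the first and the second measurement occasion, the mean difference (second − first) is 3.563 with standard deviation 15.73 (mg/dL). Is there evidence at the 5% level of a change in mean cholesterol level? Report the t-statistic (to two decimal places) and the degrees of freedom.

H0: μ_d = 0; H1: μ_d ≠ 0 (paired t-test on the differences, two-sided).
t = d̄/(s_d/√n) = 3.563/(15.73/√38) = 1.40
df = n − 1 = 37
Two-sided p-value ≈ 0.171
Since p ≈ 0.171 > α = 0.05, fail to reject H0; the evidence is not statistically significant.

t = 1.40, df = 37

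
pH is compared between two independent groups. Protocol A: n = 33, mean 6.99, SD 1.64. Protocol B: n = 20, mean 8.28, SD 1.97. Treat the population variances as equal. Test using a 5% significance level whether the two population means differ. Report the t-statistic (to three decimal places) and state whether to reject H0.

Let group 1 = protocol A, group 2 = protocol B. H0: μ_1 = μ_2; H1: μ_1 ≠ μ_2 (two-sample pooled-variance t-test, two-sided).
s_p² = [(33−1)·1.64² + (20−1)·1.97²]/(33+20−2) = 3.13342
t = (6.99 − 8.28)/√[3.13342·(1/33 + 1/20)] = -2.572
df = n₁ + n₂ − 2 = 51
Two-sided p-value ≈ 0.013
Since p ≈ 0.013 < α = 0.05, reject H0; the data support H1.

t = -2.572; reject H0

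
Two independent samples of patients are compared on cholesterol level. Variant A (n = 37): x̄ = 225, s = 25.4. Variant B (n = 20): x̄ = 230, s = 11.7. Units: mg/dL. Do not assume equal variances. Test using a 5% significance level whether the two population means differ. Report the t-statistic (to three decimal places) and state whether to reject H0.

t = -1.015; fail to reject H0

Let group 1 = variant A, group 2 = variant B. H0: μ_1 = μ_2; H1: μ_1 ≠ μ_2 (Welch's two-sample t-test, two-sided).
t = (x̄_1 − x̄_2)/√(s_1²/n_1 + s_2²/n_2) = (225 − 230)/√(25.4²/37 + 11.7²/20) = -1.015
Welch–Satterthwaite df ≈ 54.03
Two-sided p-value ≈ 0.315
Since p ≈ 0.315 > α = 0.05, fail to reject H0; the evidence is not statistically significant.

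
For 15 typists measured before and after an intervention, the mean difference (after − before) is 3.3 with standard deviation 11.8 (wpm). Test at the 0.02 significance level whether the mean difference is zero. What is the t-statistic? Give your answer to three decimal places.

1.083

H0: μ_d = 0; H1: μ_d ≠ 0 (paired t-test on the differences, two-sided).
t = d̄/(s_d/√n) = 3.3/(11.8/√15) = 1.083
df = n − 1 = 14
Two-sided p-value ≈ 0.297
Since p ≈ 0.297 > α = 0.02, fail to reject H0; the data do not provide sufficient evidence against H0.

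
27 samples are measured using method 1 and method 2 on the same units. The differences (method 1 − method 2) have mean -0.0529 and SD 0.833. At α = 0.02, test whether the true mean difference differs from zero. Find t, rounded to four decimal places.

-0.3300

H0: μ_d = 0; H1: μ_d ≠ 0 (paired t-test on the differences, two-sided).
t = d̄/(s_d/√n) = -0.0529/(0.833/√27) = -0.3300
df = n − 1 = 26
Two-sided p-value ≈ 0.7441
Since p ≈ 0.7441 > α = 0.02, fail to reject H0; the evidence is not statistically significant.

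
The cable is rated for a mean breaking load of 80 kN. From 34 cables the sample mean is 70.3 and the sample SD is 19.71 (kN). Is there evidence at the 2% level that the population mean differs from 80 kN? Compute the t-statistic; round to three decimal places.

H0: μ = 80; H1: μ ≠ 80 (one-sample t-test, two-sided).
t = (x̄ − μ₀)/(s/√n) = (70.3 − 80)/(19.71/√34) = -2.870
df = n − 1 = 33
Two-sided p-value ≈ 0.0071
Since p ≈ 0.0071 < α = 0.02, reject H0; the evidence is statistically significant.

-2.870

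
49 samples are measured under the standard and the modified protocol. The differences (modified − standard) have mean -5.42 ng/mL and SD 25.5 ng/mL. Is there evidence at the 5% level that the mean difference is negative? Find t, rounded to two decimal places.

H0: μ_d = 0; H1: μ_d < 0 (paired t-test on the differences, left-tailed).
t = d̄/(s_d/√n) = -5.42/(25.5/√49) = -1.49
df = n − 1 = 48
p-value = P(T ≤ -1.49) ≈ 0.072
Since p ≈ 0.072 > α = 0.05, fail to reject H0; the data do not provide sufficient evidence against H0.

-1.49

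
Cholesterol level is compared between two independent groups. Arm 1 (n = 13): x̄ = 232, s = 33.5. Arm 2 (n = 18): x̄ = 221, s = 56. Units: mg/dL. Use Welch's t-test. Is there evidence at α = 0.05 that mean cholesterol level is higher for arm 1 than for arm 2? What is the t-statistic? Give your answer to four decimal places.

0.6815

Let group 1 = arm 1, group 2 = arm 2. H0: μ_1 = μ_2; H1: μ_1 > μ_2 (Welch's two-sample t-test, right-tailed).
t = (x̄_1 − x̄_2)/√(s_1²/n_1 + s_2²/n_2) = (232 − 221)/√(33.5²/13 + 56²/18) = 0.6815
Welch–Satterthwaite df ≈ 28.21
p-value = P(T ≥ 0.6815) ≈ 0.2506
Since p ≈ 0.2506 > α = 0.05, fail to reject H0; the data do not provide sufficient evidence against H0.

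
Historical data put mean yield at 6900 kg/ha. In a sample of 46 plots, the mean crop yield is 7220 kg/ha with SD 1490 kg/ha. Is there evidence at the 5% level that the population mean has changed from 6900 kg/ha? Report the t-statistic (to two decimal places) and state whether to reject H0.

t = 1.46; fail to reject H0

H0: μ = 6900; H1: μ ≠ 6900 (one-sample t-test, two-sided).
t = (x̄ − μ₀)/(s/√n) = (7220 − 6900)/(1490/√46) = 1.46
df = n − 1 = 45
Two-sided p-value ≈ 0.1522
Since p ≈ 0.1522 > α = 0.05, fail to reject H0; the data do not provide sufficient evidence against H0.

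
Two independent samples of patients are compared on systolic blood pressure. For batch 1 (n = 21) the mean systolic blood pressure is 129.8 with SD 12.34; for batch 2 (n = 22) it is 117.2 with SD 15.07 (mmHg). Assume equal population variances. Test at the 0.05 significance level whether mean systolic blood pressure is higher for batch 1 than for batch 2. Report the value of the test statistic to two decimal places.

Let group 1 = batch 1, group 2 = batch 2. H0: μ_1 = μ_2; H1: μ_1 > μ_2 (two-sample pooled-variance t-test, right-tailed).
s_p² = [(21−1)·12.34² + (22−1)·15.07²]/(21+22−2) = 190.603
t = (129.8 − 117.2)/√[190.603·(1/21 + 1/22)] = 2.99
df = n₁ + n₂ − 2 = 41
p-value = P(T ≥ 2.99) ≈ 0.002
Since p ≈ 0.002 < α = 0.05, reject H0; the evidence is statistically significant.

2.99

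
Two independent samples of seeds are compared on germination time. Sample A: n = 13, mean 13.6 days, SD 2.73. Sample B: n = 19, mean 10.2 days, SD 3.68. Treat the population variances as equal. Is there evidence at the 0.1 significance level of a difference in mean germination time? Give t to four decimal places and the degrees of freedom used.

t = 2.8344, df = 30

Let group 1 = sample A, group 2 = sample B. H0: μ_1 = μ_2; H1: μ_1 ≠ μ_2 (two-sample pooled-variance t-test, two-sided).
s_p² = [(13−1)·2.73² + (19−1)·3.68²]/(13+19−2) = 11.1066
t = (13.6 − 10.2)/√[11.1066·(1/13 + 1/19)] = 2.8344
df = n₁ + n₂ − 2 = 30
Two-sided p-value ≈ 0.0081
Since p ≈ 0.0081 < α = 0.1, reject H0; the data support H1.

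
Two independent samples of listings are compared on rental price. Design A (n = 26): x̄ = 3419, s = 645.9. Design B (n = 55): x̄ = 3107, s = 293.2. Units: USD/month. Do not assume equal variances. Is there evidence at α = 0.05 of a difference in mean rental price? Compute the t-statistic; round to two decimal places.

2.35

Let group 1 = design A, group 2 = design B. H0: μ_1 = μ_2; H1: μ_1 ≠ μ_2 (Welch's two-sample t-test, two-sided).
t = (x̄_1 − x̄_2)/√(s_1²/n_1 + s_2²/n_2) = (3419 − 3107)/√(645.9²/26 + 293.2²/55) = 2.35
Welch–Satterthwaite df ≈ 29.98
Two-sided p-value ≈ 0.025
Since p ≈ 0.025 < α = 0.05, reject H0; the data support H1.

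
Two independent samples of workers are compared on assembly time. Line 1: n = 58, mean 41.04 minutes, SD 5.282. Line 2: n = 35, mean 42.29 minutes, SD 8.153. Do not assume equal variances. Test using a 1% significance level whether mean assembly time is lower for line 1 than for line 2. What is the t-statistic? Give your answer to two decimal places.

-0.81

Let group 1 = line 1, group 2 = line 2. H0: μ_1 = μ_2; H1: μ_1 < μ_2 (Welch's two-sample t-test, left-tailed).
t = (x̄_1 − x̄_2)/√(s_1²/n_1 + s_2²/n_2) = (41.04 − 42.29)/√(5.282²/58 + 8.153²/35) = -0.81
Welch–Satterthwaite df ≈ 51.44
p-value = P(T ≤ -0.81) ≈ 0.211
Since p ≈ 0.211 > α = 0.01, fail to reject H0; the data do not provide sufficient evidence against H0.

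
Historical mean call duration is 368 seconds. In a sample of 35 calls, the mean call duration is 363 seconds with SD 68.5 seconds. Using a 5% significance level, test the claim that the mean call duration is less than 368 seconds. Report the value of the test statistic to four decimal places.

-0.4318

H0: μ = 368; H1: μ < 368 (one-sample t-test, left-tailed).
t = (x̄ − μ₀)/(s/√n) = (363 − 368)/(68.5/√35) = -0.4318
df = n − 1 = 34
p-value = P(T ≤ -0.4318) ≈ 0.334
Since p ≈ 0.334 > α = 0.05, fail to reject H0; the data do not provide sufficient evidence against H0.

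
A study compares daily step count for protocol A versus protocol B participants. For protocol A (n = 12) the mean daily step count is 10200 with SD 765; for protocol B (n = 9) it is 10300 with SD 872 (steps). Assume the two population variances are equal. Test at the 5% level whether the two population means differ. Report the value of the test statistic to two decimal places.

Let group 1 = protocol A, group 2 = protocol B. H0: μ_1 = μ_2; H1: μ_1 ≠ μ_2 (two-sample pooled-variance t-test, two-sided).
s_p² = [(12−1)·765² + (9−1)·872²]/(12+9−2) = 658976
t = (10200 − 10300)/√[658976·(1/12 + 1/9)] = -0.28
df = n₁ + n₂ − 2 = 19
Two-sided p-value ≈ 0.7830
Since p ≈ 0.7830 > α = 0.05, fail to reject H0; the evidence is not statistically significant.

-0.28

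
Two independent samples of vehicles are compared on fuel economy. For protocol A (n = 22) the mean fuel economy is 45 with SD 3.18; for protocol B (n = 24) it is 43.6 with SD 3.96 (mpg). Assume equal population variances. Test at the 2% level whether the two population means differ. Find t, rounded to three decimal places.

1.314

Let group 1 = protocol A, group 2 = protocol B. H0: μ_1 = μ_2; H1: μ_1 ≠ μ_2 (two-sample pooled-variance t-test, two-sided).
s_p² = [(22−1)·3.18² + (24−1)·3.96²]/(22+24−2) = 13.0236
t = (45 − 43.6)/√[13.0236·(1/22 + 1/24)] = 1.314
df = n₁ + n₂ − 2 = 44
Two-sided p-value ≈ 0.196
Since p ≈ 0.196 > α = 0.02, fail to reject H0; the evidence is not statistically significant.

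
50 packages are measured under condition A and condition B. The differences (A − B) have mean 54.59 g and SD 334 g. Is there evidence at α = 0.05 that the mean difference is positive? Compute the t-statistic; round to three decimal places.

H0: μ_d = 0; H1: μ_d > 0 (paired t-test on the differences, right-tailed).
t = d̄/(s_d/√n) = 54.59/(334/√50) = 1.156
df = n − 1 = 49
p-value = P(T ≥ 1.156) ≈ 0.1267
Since p ≈ 0.1267 > α = 0.05, fail to reject H0; the data do not provide sufficient evidence against H0.

1.156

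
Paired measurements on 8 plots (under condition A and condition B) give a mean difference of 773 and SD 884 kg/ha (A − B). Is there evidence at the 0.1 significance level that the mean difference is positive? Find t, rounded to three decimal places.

2.473

H0: μ_d = 0; H1: μ_d > 0 (paired t-test on the differences, right-tailed).
t = d̄/(s_d/√n) = 773/(884/√8) = 2.473
df = n − 1 = 7
p-value = P(T ≥ 2.473) ≈ 0.0213
Since p ≈ 0.0213 < α = 0.1, reject H0; the evidence is statistically significant.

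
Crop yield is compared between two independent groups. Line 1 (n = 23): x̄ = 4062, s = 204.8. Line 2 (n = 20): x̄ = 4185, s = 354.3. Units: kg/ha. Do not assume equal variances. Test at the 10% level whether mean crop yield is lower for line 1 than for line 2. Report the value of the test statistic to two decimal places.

Let group 1 = line 1, group 2 = line 2. H0: μ_1 = μ_2; H1: μ_1 < μ_2 (Welch's two-sample t-test, left-tailed).
t = (x̄_1 − x̄_2)/√(s_1²/n_1 + s_2²/n_2) = (4062 − 4185)/√(204.8²/23 + 354.3²/20) = -1.37
Welch–Satterthwaite df ≈ 29.49
p-value = P(T ≤ -1.37) ≈ 0.0910
Since p ≈ 0.0910 < α = 0.1, reject H0; the data support H1.

-1.37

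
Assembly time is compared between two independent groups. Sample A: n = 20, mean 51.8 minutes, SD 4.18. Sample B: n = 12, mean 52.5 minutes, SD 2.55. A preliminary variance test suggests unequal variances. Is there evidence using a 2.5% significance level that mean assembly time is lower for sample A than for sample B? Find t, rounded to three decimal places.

-0.588

Let group 1 = sample A, group 2 = sample B. H0: μ_1 = μ_2; H1: μ_1 < μ_2 (Welch's two-sample t-test, left-tailed).
t = (x̄_1 − x̄_2)/√(s_1²/n_1 + s_2²/n_2) = (51.8 − 52.5)/√(4.18²/20 + 2.55²/12) = -0.588
Welch–Satterthwaite df ≈ 29.97
p-value = P(T ≤ -0.588) ≈ 0.280
Since p ≈ 0.280 > α = 0.025, fail to reject H0; the data do not provide sufficient evidence against H0.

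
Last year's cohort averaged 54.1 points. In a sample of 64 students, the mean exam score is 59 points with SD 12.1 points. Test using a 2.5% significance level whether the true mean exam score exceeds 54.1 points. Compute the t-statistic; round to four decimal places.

H0: μ = 54.1; H1: μ > 54.1 (one-sample t-test, right-tailed).
t = (x̄ − μ₀)/(s/√n) = (59 − 54.1)/(12.1/√64) = 3.2397
df = n − 1 = 63
p-value = P(T ≥ 3.2397) ≈ 0.0010
Since p ≈ 0.0010 < α = 0.025, reject H0; the evidence is statistically significant.

3.2397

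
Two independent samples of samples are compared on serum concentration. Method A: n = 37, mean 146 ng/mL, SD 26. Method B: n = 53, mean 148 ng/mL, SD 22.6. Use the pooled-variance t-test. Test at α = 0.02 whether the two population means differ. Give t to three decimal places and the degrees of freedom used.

t = -0.388, df = 88

Let group 1 = method A, group 2 = method B. H0: μ_1 = μ_2; H1: μ_1 ≠ μ_2 (two-sample pooled-variance t-test, two-sided).
s_p² = [(37−1)·26² + (53−1)·22.6²]/(37+53−2) = 578.358
t = (146 − 148)/√[578.358·(1/37 + 1/53)] = -0.388
df = n₁ + n₂ − 2 = 88
Two-sided p-value ≈ 0.699
Since p ≈ 0.699 > α = 0.02, fail to reject H0; the data do not provide sufficient evidence against H0.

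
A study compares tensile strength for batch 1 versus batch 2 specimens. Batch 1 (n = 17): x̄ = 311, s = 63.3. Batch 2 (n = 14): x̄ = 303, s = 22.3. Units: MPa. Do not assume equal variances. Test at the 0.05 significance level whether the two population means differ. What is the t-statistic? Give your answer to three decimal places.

0.486

Let group 1 = batch 1, group 2 = batch 2. H0: μ_1 = μ_2; H1: μ_1 ≠ μ_2 (Welch's two-sample t-test, two-sided).
t = (x̄_1 − x̄_2)/√(s_1²/n_1 + s_2²/n_2) = (311 − 303)/√(63.3²/17 + 22.3²/14) = 0.486
Welch–Satterthwaite df ≈ 20.61
Two-sided p-value ≈ 0.6323
Since p ≈ 0.6323 > α = 0.05, fail to reject H0; the data do not provide sufficient evidence against H0.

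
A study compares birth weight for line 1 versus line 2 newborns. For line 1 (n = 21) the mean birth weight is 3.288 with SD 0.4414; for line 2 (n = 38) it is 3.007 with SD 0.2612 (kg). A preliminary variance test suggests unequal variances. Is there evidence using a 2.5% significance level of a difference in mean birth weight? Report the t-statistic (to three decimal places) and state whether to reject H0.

Let group 1 = line 1, group 2 = line 2. H0: μ_1 = μ_2; H1: μ_1 ≠ μ_2 (Welch's two-sample t-test, two-sided).
t = (x̄_1 − x̄_2)/√(s_1²/n_1 + s_2²/n_2) = (3.288 − 3.007)/√(0.4414²/21 + 0.2612²/38) = 2.670
Welch–Satterthwaite df ≈ 27.92
Two-sided p-value ≈ 0.0125
Since p ≈ 0.0125 < α = 0.025, reject H0; the data support H1.

t = 2.670; reject H0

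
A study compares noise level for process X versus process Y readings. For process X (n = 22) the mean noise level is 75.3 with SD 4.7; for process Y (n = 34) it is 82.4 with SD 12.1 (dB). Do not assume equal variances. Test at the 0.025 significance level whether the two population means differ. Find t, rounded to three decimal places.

Let group 1 = process X, group 2 = process Y. H0: μ_1 = μ_2; H1: μ_1 ≠ μ_2 (Welch's two-sample t-test, two-sided).
t = (x̄_1 − x̄_2)/√(s_1²/n_1 + s_2²/n_2) = (75.3 − 82.4)/√(4.7²/22 + 12.1²/34) = -3.081
Welch–Satterthwaite df ≈ 46.23
Two-sided p-value ≈ 0.0035
Since p ≈ 0.0035 < α = 0.025, reject H0; the data support H1.

-3.081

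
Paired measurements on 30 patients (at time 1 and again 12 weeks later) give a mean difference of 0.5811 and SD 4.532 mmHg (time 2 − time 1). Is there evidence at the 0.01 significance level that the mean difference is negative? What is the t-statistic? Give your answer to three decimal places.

H0: μ_d = 0; H1: μ_d < 0 (paired t-test on the differences, left-tailed).
t = d̄/(s_d/√n) = 0.5811/(4.532/√30) = 0.702
df = n − 1 = 29
p-value = P(T ≤ 0.702) ≈ 0.7560
Since p ≈ 0.7560 > α = 0.01, fail to reject H0; the evidence is not statistically significant.

0.702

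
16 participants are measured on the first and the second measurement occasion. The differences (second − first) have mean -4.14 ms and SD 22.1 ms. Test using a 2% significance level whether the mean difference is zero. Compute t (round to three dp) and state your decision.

H0: μ_d = 0; H1: μ_d ≠ 0 (paired t-test on the differences, two-sided).
t = d̄/(s_d/√n) = -4.14/(22.1/√16) = -0.749
df = n − 1 = 15
Two-sided p-value ≈ 0.4653
Since p ≈ 0.4653 > α = 0.02, fail to reject H0; the data do not provide sufficient evidence against H0.

t = -0.749; fail to reject H0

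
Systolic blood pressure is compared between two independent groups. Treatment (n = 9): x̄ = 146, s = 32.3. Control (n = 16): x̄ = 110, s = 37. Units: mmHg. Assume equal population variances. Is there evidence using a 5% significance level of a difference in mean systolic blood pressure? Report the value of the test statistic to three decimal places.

2.438

Let group 1 = treatment, group 2 = control. H0: μ_1 = μ_2; H1: μ_1 ≠ μ_2 (two-sample pooled-variance t-test, two-sided).
s_p² = [(9−1)·32.3² + (16−1)·37²]/(9+16−2) = 1255.71
t = (146 − 110)/√[1255.71·(1/9 + 1/16)] = 2.438
df = n₁ + n₂ − 2 = 23
Two-sided p-value ≈ 0.023
Since p ≈ 0.023 < α = 0.05, reject H0; the evidence is statistically significant.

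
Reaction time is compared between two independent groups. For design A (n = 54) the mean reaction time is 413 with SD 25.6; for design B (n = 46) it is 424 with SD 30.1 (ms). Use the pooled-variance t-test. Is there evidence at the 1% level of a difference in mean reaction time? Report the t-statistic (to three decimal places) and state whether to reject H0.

Let group 1 = design A, group 2 = design B. H0: μ_1 = μ_2; H1: μ_1 ≠ μ_2 (two-sample pooled-variance t-test, two-sided).
s_p² = [(54−1)·25.6² + (46−1)·30.1²]/(54+46−2) = 770.454
t = (413 − 424)/√[770.454·(1/54 + 1/46)] = -1.975
df = n₁ + n₂ − 2 = 98
Two-sided p-value ≈ 0.0511
Since p ≈ 0.0511 > α = 0.01, fail to reject H0; the evidence is not statistically significant.

t = -1.975; fail to reject H0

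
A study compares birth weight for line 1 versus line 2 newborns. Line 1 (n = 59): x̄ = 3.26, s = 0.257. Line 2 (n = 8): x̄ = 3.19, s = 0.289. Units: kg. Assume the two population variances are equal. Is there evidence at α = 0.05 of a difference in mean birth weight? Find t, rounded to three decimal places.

Let group 1 = line 1, group 2 = line 2. H0: μ_1 = μ_2; H1: μ_1 ≠ μ_2 (two-sample pooled-variance t-test, two-sided).
s_p² = [(59−1)·0.257² + (8−1)·0.289²]/(59+8−2) = 0.0679306
t = (3.26 − 3.19)/√[0.0679306·(1/59 + 1/8)] = 0.713
df = n₁ + n₂ − 2 = 65
Two-sided p-value ≈ 0.4785
Since p ≈ 0.4785 > α = 0.05, fail to reject H0; the data do not provide sufficient evidence against H0.

0.713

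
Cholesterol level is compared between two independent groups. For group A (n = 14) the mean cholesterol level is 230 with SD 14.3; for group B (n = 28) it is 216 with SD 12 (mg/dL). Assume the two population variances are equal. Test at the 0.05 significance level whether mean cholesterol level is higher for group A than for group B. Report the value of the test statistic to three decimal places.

Let group 1 = group A, group 2 = group B. H0: μ_1 = μ_2; H1: μ_1 > μ_2 (two-sample pooled-variance t-test, right-tailed).
s_p² = [(14−1)·14.3² + (28−1)·12²]/(14+28−2) = 163.659
t = (230 − 216)/√[163.659·(1/14 + 1/28)] = 3.343
df = n₁ + n₂ − 2 = 40
p-value = P(T ≥ 3.343) ≈ 0.0009
Since p ≈ 0.0009 < α = 0.05, reject H0; the evidence is statistically significant.

3.343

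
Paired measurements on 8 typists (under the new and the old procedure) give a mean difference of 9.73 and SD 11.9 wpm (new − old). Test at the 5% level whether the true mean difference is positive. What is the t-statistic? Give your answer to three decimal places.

2.313

H0: μ_d = 0; H1: μ_d > 0 (paired t-test on the differences, right-tailed).
t = d̄/(s_d/√n) = 9.73/(11.9/√8) = 2.313
df = n − 1 = 7
p-value = P(T ≥ 2.313) ≈ 0.0270
Since p ≈ 0.0270 < α = 0.05, reject H0; the evidence is statistically significant.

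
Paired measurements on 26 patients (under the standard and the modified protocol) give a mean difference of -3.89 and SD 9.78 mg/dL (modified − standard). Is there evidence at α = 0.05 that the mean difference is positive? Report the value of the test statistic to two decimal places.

H0: μ_d = 0; H1: μ_d > 0 (paired t-test on the differences, right-tailed).
t = d̄/(s_d/√n) = -3.89/(9.78/√26) = -2.03
df = n − 1 = 25
p-value = P(T ≥ -2.03) ≈ 0.973
Since p ≈ 0.973 > α = 0.05, fail to reject H0; the data do not provide sufficient evidence against H0.

-2.03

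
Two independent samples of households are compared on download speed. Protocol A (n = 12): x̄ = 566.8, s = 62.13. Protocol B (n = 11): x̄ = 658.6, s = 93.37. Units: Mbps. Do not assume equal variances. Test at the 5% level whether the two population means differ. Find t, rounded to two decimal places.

-2.75

Let group 1 = protocol A, group 2 = protocol B. H0: μ_1 = μ_2; H1: μ_1 ≠ μ_2 (Welch's two-sample t-test, two-sided).
t = (x̄_1 − x̄_2)/√(s_1²/n_1 + s_2²/n_2) = (566.8 − 658.6)/√(62.13²/12 + 93.37²/11) = -2.75
Welch–Satterthwaite df ≈ 17.19
Two-sided p-value ≈ 0.0136
Since p ≈ 0.0136 < α = 0.05, reject H0; the data support H1.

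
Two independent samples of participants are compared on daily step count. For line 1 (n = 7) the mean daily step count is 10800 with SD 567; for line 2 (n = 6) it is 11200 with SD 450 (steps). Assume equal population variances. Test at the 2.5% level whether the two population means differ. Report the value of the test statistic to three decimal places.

-1.390

Let group 1 = line 1, group 2 = line 2. H0: μ_1 = μ_2; H1: μ_1 ≠ μ_2 (two-sample pooled-variance t-test, two-sided).
s_p² = [(7−1)·567² + (6−1)·450²]/(7+6−2) = 267403
t = (10800 − 11200)/√[267403·(1/7 + 1/6)] = -1.390
df = n₁ + n₂ − 2 = 11
Two-sided p-value ≈ 0.192
Since p ≈ 0.192 > α = 0.025, fail to reject H0; the evidence is not statistically significant.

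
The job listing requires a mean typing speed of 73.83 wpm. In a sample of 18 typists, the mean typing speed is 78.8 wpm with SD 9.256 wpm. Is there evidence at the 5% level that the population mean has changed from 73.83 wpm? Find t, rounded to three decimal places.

H0: μ = 73.83; H1: μ ≠ 73.83 (one-sample t-test, two-sided).
t = (x̄ − μ₀)/(s/√n) = (78.8 − 73.83)/(9.256/√18) = 2.278
df = n − 1 = 17
Two-sided p-value ≈ 0.036
Since p ≈ 0.036 < α = 0.05, reject H0; the evidence is statistically significant.

2.278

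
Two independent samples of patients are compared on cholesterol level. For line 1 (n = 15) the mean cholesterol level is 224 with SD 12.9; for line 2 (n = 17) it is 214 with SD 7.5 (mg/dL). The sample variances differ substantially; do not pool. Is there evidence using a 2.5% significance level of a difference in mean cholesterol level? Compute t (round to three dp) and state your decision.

t = 2.635; reject H0

Let group 1 = line 1, group 2 = line 2. H0: μ_1 = μ_2; H1: μ_1 ≠ μ_2 (Welch's two-sample t-test, two-sided).
t = (x̄_1 − x̄_2)/√(s_1²/n_1 + s_2²/n_2) = (224 − 214)/√(12.9²/15 + 7.5²/17) = 2.635
Welch–Satterthwaite df ≈ 21.89
Two-sided p-value ≈ 0.0152
Since p ≈ 0.0152 < α = 0.025, reject H0; the evidence is statistically significant.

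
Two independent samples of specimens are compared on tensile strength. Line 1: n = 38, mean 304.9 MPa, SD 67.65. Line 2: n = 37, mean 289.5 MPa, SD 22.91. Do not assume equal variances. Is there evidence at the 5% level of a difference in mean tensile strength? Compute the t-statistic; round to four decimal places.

1.3273

Let group 1 = line 1, group 2 = line 2. H0: μ_1 = μ_2; H1: μ_1 ≠ μ_2 (Welch's two-sample t-test, two-sided).
t = (x̄_1 − x̄_2)/√(s_1²/n_1 + s_2²/n_2) = (304.9 − 289.5)/√(67.65²/38 + 22.91²/37) = 1.3273
Welch–Satterthwaite df ≈ 45.58
Two-sided p-value ≈ 0.1910
Since p ≈ 0.1910 > α = 0.05, fail to reject H0; the data do not provide sufficient evidence against H0.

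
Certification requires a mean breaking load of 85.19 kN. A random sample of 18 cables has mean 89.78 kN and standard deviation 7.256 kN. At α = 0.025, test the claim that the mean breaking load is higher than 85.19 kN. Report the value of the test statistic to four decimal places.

2.6838

H0: μ = 85.19; H1: μ > 85.19 (one-sample t-test, right-tailed).
t = (x̄ − μ₀)/(s/√n) = (89.78 − 85.19)/(7.256/√18) = 2.6838
df = n − 1 = 17
p-value = P(T ≥ 2.6838) ≈ 0.008
Since p ≈ 0.008 < α = 0.025, reject H0; the data support H1.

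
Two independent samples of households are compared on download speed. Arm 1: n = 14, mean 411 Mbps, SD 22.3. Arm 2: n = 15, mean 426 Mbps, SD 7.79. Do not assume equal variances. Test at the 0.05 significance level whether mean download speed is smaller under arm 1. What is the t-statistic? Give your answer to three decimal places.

Let group 1 = arm 1, group 2 = arm 2. H0: μ_1 = μ_2; H1: μ_1 < μ_2 (Welch's two-sample t-test, left-tailed).
t = (x̄_1 − x̄_2)/√(s_1²/n_1 + s_2²/n_2) = (411 − 426)/√(22.3²/14 + 7.79²/15) = -2.385
Welch–Satterthwaite df ≈ 15.94
p-value = P(T ≤ -2.385) ≈ 0.0149
Since p ≈ 0.0149 < α = 0.05, reject H0; the evidence is statistically significant.

-2.385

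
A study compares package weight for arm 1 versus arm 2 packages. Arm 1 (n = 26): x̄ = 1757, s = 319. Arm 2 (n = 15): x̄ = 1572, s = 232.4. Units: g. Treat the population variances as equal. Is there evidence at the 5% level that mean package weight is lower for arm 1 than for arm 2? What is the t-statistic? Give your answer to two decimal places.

Let group 1 = arm 1, group 2 = arm 2. H0: μ_1 = μ_2; H1: μ_1 < μ_2 (two-sample pooled-variance t-test, left-tailed).
s_p² = [(26−1)·319² + (15−1)·232.4²]/(26+15−2) = 84619.5
t = (1757 − 1572)/√[84619.5·(1/26 + 1/15)] = 1.96
df = n₁ + n₂ − 2 = 39
p-value = P(T ≤ 1.96) ≈ 0.972
Since p ≈ 0.972 > α = 0.05, fail to reject H0; the evidence is not statistically significant.

1.96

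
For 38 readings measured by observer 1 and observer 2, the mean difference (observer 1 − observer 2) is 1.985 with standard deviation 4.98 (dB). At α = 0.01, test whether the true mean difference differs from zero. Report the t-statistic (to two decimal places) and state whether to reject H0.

t = 2.46; fail to reject H0

H0: μ_d = 0; H1: μ_d ≠ 0 (paired t-test on the differences, two-sided).
t = d̄/(s_d/√n) = 1.985/(4.98/√38) = 2.46
df = n − 1 = 37
Two-sided p-value ≈ 0.0188
Since p ≈ 0.0188 > α = 0.01, fail to reject H0; the data do not provide sufficient evidence against H0.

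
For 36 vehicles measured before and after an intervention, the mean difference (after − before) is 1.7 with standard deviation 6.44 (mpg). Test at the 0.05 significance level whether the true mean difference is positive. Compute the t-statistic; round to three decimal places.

H0: μ_d = 0; H1: μ_d > 0 (paired t-test on the differences, right-tailed).
t = d̄/(s_d/√n) = 1.7/(6.44/√36) = 1.584
df = n − 1 = 35
p-value = P(T ≥ 1.584) ≈ 0.061
Since p ≈ 0.061 > α = 0.05, fail to reject H0; the data do not provide sufficient evidence against H0.

1.584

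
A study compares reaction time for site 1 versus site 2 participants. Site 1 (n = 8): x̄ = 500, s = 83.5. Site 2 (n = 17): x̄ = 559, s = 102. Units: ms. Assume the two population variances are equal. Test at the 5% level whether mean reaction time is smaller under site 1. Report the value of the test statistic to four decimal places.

Let group 1 = site 1, group 2 = site 2. H0: μ_1 = μ_2; H1: μ_1 < μ_2 (two-sample pooled-variance t-test, left-tailed).
s_p² = [(8−1)·83.5² + (17−1)·102²]/(8+17−2) = 9359.55
t = (500 − 559)/√[9359.55·(1/8 + 1/17)] = -1.4224
df = n₁ + n₂ − 2 = 23
p-value = P(T ≤ -1.4224) ≈ 0.0842
Since p ≈ 0.0842 > α = 0.05, fail to reject H0; the evidence is not statistically significant.

-1.4224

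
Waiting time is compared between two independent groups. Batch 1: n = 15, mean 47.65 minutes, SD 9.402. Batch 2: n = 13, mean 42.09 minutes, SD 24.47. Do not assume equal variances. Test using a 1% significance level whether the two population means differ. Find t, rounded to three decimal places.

Let group 1 = batch 1, group 2 = batch 2. H0: μ_1 = μ_2; H1: μ_1 ≠ μ_2 (Welch's two-sample t-test, two-sided).
t = (x̄_1 − x̄_2)/√(s_1²/n_1 + s_2²/n_2) = (47.65 − 42.09)/√(9.402²/15 + 24.47²/13) = 0.771
Welch–Satterthwaite df ≈ 15.06
Two-sided p-value ≈ 0.4524
Since p ≈ 0.4524 > α = 0.01, fail to reject H0; the data do not provide sufficient evidence against H0.

0.771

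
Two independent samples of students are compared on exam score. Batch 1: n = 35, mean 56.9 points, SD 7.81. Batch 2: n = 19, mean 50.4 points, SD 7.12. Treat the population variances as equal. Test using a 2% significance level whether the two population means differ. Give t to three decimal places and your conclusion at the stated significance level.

t = 3.010; reject H0

Let group 1 = batch 1, group 2 = batch 2. H0: μ_1 = μ_2; H1: μ_1 ≠ μ_2 (two-sample pooled-variance t-test, two-sided).
s_p² = [(35−1)·7.81² + (19−1)·7.12²]/(35+19−2) = 57.4301
t = (56.9 − 50.4)/√[57.4301·(1/35 + 1/19)] = 3.010
df = n₁ + n₂ − 2 = 52
Two-sided p-value ≈ 0.004
Since p ≈ 0.004 < α = 0.02, reject H0; the data support H1.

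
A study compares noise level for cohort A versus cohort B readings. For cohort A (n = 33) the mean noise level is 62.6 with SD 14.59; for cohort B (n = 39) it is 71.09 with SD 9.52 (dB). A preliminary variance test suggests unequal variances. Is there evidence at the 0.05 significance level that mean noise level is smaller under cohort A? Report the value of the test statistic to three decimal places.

Let group 1 = cohort A, group 2 = cohort B. H0: μ_1 = μ_2; H1: μ_1 < μ_2 (Welch's two-sample t-test, left-tailed).
t = (x̄_1 − x̄_2)/√(s_1²/n_1 + s_2²/n_2) = (62.6 − 71.09)/√(14.59²/33 + 9.52²/39) = -2.866
Welch–Satterthwaite df ≈ 53.38
p-value = P(T ≤ -2.866) ≈ 0.0030
Since p ≈ 0.0030 < α = 0.05, reject H0; the evidence is statistically significant.

-2.866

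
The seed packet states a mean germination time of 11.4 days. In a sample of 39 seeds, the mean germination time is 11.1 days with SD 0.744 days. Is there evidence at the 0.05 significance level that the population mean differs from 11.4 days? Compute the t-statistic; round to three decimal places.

-2.518

H0: μ = 11.4; H1: μ ≠ 11.4 (one-sample t-test, two-sided).
t = (x̄ − μ₀)/(s/√n) = (11.1 − 11.4)/(0.744/√39) = -2.518
df = n − 1 = 38
Two-sided p-value ≈ 0.0161
Since p ≈ 0.0161 < α = 0.05, reject H0; the evidence is statistically significant.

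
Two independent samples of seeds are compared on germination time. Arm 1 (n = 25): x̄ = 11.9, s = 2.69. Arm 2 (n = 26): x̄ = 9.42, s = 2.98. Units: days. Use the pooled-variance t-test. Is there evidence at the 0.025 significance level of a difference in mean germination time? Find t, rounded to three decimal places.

Let group 1 = arm 1, group 2 = arm 2. H0: μ_1 = μ_2; H1: μ_1 ≠ μ_2 (two-sample pooled-variance t-test, two-sided).
s_p² = [(25−1)·2.69² + (26−1)·2.98²]/(25+26−2) = 8.07503
t = (11.9 − 9.42)/√[8.07503·(1/25 + 1/26)] = 3.116
df = n₁ + n₂ − 2 = 49
Two-sided p-value ≈ 0.003
Since p ≈ 0.003 < α = 0.025, reject H0; the evidence is statistically significant.

3.116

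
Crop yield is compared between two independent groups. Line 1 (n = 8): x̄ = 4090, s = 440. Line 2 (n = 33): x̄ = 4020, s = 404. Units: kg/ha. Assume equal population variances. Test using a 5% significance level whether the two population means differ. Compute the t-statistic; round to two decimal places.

Let group 1 = line 1, group 2 = line 2. H0: μ_1 = μ_2; H1: μ_1 ≠ μ_2 (two-sample pooled-variance t-test, two-sided).
s_p² = [(8−1)·440² + (33−1)·404²]/(8+33−2) = 168670
t = (4090 − 4020)/√[168670·(1/8 + 1/33)] = 0.43
df = n₁ + n₂ − 2 = 39
Two-sided p-value ≈ 0.668
Since p ≈ 0.668 > α = 0.05, fail to reject H0; the data do not provide sufficient evidence against H0.

0.43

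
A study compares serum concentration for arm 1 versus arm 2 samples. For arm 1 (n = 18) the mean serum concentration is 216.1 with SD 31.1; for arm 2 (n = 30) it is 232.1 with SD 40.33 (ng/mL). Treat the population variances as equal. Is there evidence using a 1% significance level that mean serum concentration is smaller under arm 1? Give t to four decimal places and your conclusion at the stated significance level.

t = -1.4431; fail to reject H0

Let group 1 = arm 1, group 2 = arm 2. H0: μ_1 = μ_2; H1: μ_1 < μ_2 (two-sample pooled-variance t-test, left-tailed).
s_p² = [(18−1)·31.1² + (30−1)·40.33²]/(18+30−2) = 1382.85
t = (216.1 − 232.1)/√[1382.85·(1/18 + 1/30)] = -1.4431
df = n₁ + n₂ − 2 = 46
p-value = P(T ≤ -1.4431) ≈ 0.078
Since p ≈ 0.078 > α = 0.01, fail to reject H0; the data do not provide sufficient evidence against H0.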